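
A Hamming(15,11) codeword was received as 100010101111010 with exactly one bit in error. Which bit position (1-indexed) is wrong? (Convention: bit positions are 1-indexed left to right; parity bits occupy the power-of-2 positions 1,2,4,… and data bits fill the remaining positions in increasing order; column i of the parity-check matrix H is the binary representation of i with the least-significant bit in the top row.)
Syndrome s = H · r^T (mod 2), r = 100010101111010:
  s[0] = (101010101010101)·(100010101111010) mod 2 = 1+0+0+0+1+0+1+0+1+0+1+0+0+0+0 mod 2 = 1
  s[1] = (011001100110011)·(100010101111010) mod 2 = 0+0+0+0+0+0+1+0+0+1+1+0+0+1+0 mod 2 = 0
  s[2] = (000111100001111)·(100010101111010) mod 2 = 0+0+0+0+1+0+1+0+0+0+0+1+0+1+0 mod 2 = 0
  s[3] = (000000011111111)·(100010101111010) mod 2 = 0+0+0+0+0+0+0+0+1+1+1+1+0+1+0 mod 2 = 1
Syndrome = 1001
Column i of H is the binary representation of i, so the syndrome is the binary index of the flipped bit.
Read s = 1001 with s[0] as LSB: 1·2^0 + 0·2^1 + 0·2^2 + 1·2^3 = 9.
Error is at bit position 9.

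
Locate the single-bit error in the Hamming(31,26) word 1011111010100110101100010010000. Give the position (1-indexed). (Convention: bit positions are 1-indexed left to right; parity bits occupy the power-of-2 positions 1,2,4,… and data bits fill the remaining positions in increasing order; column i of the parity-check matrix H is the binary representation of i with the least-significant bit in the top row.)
Syndrome s = H · r^T (mod 2), r = 1011111010100110101100010010000:
  s[0] = (1010101010101010101010101010101)·(1011111010100110101100010010000) mod 2 = 1+0+1+0+1+0+1+0+1+0+1+0+0+0+1+0+1+0+1+0+0+0+0+0+0+0+1+0+0+0+0 mod 2 = 0
  s[1] = (0110011001100110011001100110011)·(1011111010100110101100010010000) mod 2 = 0+0+1+0+0+1+1+0+0+0+1+0+0+1+1+0+0+0+1+0+0+0+0+0+0+0+1+0+0+0+0 mod 2 = 0
  s[2] = (0001111000011110000111100001111)·(1011111010100110101100010010000) mod 2 = 0+0+0+1+1+1+1+0+0+0+0+0+0+1+1+0+0+0+0+1+0+0+0+0+0+0+0+0+0+0+0 mod 2 = 1
  s[3] = (0000000111111110000000011111111)·(1011111010100110101100010010000) mod 2 = 0+0+0+0+0+0+0+0+1+0+1+0+0+1+1+0+0+0+0+0+0+0+0+1+0+0+1+0+0+0+0 mod 2 = 0
  s[4] = (0000000000000001111111111111111)·(1011111010100110101100010010000) mod 2 = 0+0+0+0+0+0+0+0+0+0+0+0+0+0+0+0+1+0+1+1+0+0+0+1+0+0+1+0+0+0+0 mod 2 = 1
Syndrome = 00101
Column i of H is the binary representation of i, so the syndrome is the binary index of the flipped bit.
Read s = 00101 with s[0] as LSB: 0·2^0 + 0·2^1 + 1·2^2 + 0·2^3 + 1·2^4 = 20.
Error is at bit position 20.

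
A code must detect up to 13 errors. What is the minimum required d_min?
Detecting e errors requires d_min ≥ e + 1 = 13 + 1 = 14.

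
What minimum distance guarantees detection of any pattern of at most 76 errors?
Detecting e errors requires d_min ≥ e + 1 = 76 + 1 = 77.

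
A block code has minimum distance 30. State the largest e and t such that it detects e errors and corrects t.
(a) Detection requires d_min ≥ e+1, so e ≤ d_min − 1 = 29.
(b) Correction requires d_min ≥ 2t+1, so t ≤ ⌊(d_min − 1)/2⌋ = ⌊29/2⌋ = 14.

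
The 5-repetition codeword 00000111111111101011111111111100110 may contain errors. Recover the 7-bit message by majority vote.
Split into 5-bit blocks and majority-vote each:
  block 1 = 00000: 0 ones, 5 zeros → 0
  block 2 = 11111: 5 ones, 0 zeros → 1
  block 3 = 11111: 5 ones, 0 zeros → 1
  block 4 = 01011: 3 ones, 2 zeros → 1
  block 5 = 11111: 5 ones, 0 zeros → 1
  block 6 = 11111: 5 ones, 0 zeros → 1
  block 7 = 00110: 2 ones, 3 zeros → 0
Decoded = 0111110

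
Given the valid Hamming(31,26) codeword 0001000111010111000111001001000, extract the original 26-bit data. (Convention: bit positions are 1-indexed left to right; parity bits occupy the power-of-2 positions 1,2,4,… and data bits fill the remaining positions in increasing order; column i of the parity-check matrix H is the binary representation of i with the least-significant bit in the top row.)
Parity bits occupy power-of-2 positions; data bits are at positions {3,5,6,7,9,10,11,12,13,14,15,17,18,19,20,21,22,23,24,25,26,27,28,29,30,31} (1-indexed).
Extract: c[3]=0 c[5]=0 c[6]=0 c[7]=0 c[9]=1 c[10]=1 c[11]=0 c[12]=1 c[13]=0 c[14]=1 c[15]=1 c[17]=0 c[18]=0 c[19]=0 c[20]=1 c[21]=1 c[22]=1 c[23]=0 c[24]=0 c[25]=1 c[26]=0 c[27]=0 c[28]=1 c[29]=0 c[30]=0 c[31]=0
Data = 00001101011000111001001000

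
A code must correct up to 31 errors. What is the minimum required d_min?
Correcting t errors requires d_min ≥ 2t + 1 = 2·31 + 1 = 63.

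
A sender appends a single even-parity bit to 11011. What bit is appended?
Sum of data bits: 1+1+0+1+1 = 4.
4 mod 2 = 0, so parity bit = 0.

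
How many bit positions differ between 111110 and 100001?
XOR = 011111, count of 1s = 5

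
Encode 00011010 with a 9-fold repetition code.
Repeat each bit 9× and concatenate:
0→000000000  0→000000000  0→000000000  1→111111111  1→111111111  0→000000000  1→111111111  0→000000000
Codeword = 000000000000000000000000000111111111111111111000000000111111111000000000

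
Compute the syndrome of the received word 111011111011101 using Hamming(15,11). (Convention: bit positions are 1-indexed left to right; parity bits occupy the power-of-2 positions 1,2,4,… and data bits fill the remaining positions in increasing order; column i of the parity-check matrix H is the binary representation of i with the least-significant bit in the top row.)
Syndrome s = H · r^T (mod 2), r = 111011111011101:
  s[0] = (101010101010101)·(111011111011101) mod 2 = 1+0+1+0+1+0+1+0+1+0+1+0+1+0+1 mod 2 = 0
  s[1] = (011001100110011)·(111011111011101) mod 2 = 0+1+1+0+0+1+1+0+0+0+1+0+0+0+1 mod 2 = 0
  s[2] = (000111100001111)·(111011111011101) mod 2 = 0+0+0+0+1+1+1+0+0+0+0+1+1+0+1 mod 2 = 0
  s[3] = (000000011111111)·(111011111011101) mod 2 = 0+0+0+0+0+0+0+1+1+0+1+1+1+0+1 mod 2 = 0
Syndrome = 0000
s = 0: no error detected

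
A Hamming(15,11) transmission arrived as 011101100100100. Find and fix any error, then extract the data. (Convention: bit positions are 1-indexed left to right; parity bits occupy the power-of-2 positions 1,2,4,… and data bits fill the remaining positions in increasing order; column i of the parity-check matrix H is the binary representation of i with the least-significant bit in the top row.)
Syndrome s = H · r^T (mod 2), r = 011101100100100:
  s[0] = (101010101010101)·(011101100100100) mod 2 = 0+0+1+0+0+0+1+0+0+0+0+0+1+0+0 mod 2 = 1
  s[1] = (011001100110011)·(011101100100100) mod 2 = 0+1+1+0+0+1+1+0+0+1+0+0+0+0+0 mod 2 = 1
  s[2] = (000111100001111)·(011101100100100) mod 2 = 0+0+0+1+0+1+1+0+0+0+0+0+1+0+0 mod 2 = 0
  s[3] = (000000011111111)·(011101100100100) mod 2 = 0+0+0+0+0+0+0+0+0+1+0+0+1+0+0 mod 2 = 0
Syndrome = 1100
Column 3 of H equals this syndrome → error at bit 3 (1-indexed).
Flip bit 3: 011101100100100 → 010101100100100
Extract data bits at positions {3,5,6,7,9,10,11,12,13,14,15}: 00110100100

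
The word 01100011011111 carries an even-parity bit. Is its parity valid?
Sum of all bits: 0+1+1+0+0+0+1+1+0+1+1+1+1+1 = 9; 9 mod 2 = 1. Result is 1 → parity error detected.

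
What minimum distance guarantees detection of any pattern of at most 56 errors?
Detecting e errors requires d_min ≥ e + 1 = 56 + 1 = 57.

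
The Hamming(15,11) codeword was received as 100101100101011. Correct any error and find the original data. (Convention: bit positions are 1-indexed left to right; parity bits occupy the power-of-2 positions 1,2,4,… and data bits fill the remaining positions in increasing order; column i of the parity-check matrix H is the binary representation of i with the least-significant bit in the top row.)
Syndrome s = H · r^T (mod 2), r = 100101100101011:
  s[0] = (101010101010101)·(100101100101011) mod 2 = 1+0+0+0+0+0+1+0+0+0+0+0+0+0+1 mod 2 = 1
  s[1] = (011001100110011)·(100101100101011) mod 2 = 0+0+0+0+0+1+1+0+0+1+0+0+0+1+1 mod 2 = 1
  s[2] = (000111100001111)·(100101100101011) mod 2 = 0+0+0+1+0+1+1+0+0+0+0+1+0+1+1 mod 2 = 0
  s[3] = (000000011111111)·(100101100101011) mod 2 = 0+0+0+0+0+0+0+0+0+1+0+1+0+1+1 mod 2 = 0
Syndrome = 1100
Column 3 of H equals this syndrome → error at bit 3 (1-indexed).
Flip bit 3: 100101100101011 → 101101100101011
Extract data bits at positions {3,5,6,7,9,10,11,12,13,14,15}: 10110101011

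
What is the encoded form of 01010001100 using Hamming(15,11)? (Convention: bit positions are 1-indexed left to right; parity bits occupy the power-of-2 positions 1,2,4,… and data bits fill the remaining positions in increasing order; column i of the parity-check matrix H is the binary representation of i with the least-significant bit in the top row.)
Codeword c = d · G (mod 2), d = 01010001100:
  c[0] = d·G[:,0] = (01010001100)·(11011010101) mod 2 = 0+1+0+1+0+0+0+0+1+0+0 mod 2 = 1
  c[1] = d·G[:,1] = (01010001100)·(10110110011) mod 2 = 0+0+0+1+0+0+0+0+0+0+0 mod 2 = 1
  c[2] = d·G[:,2] = (01010001100)·(10000000000) mod 2 = 0+0+0+0+0+0+0+0+0+0+0 mod 2 = 0
  c[3] = d·G[:,3] = (01010001100)·(01110001111) mod 2 = 0+1+0+1+0+0+0+1+1+0+0 mod 2 = 0
  c[4] = d·G[:,4] = (01010001100)·(01000000000) mod 2 = 0+1+0+0+0+0+0+0+0+0+0 mod 2 = 1
  c[5] = d·G[:,5] = (01010001100)·(00100000000) mod 2 = 0+0+0+0+0+0+0+0+0+0+0 mod 2 = 0
  c[6] = d·G[:,6] = (01010001100)·(00010000000) mod 2 = 0+0+0+1+0+0+0+0+0+0+0 mod 2 = 1
  c[7] = d·G[:,7] = (01010001100)·(00001111111) mod 2 = 0+0+0+0+0+0+0+1+1+0+0 mod 2 = 0
  c[8] = d·G[:,8] = (01010001100)·(00001000000) mod 2 = 0+0+0+0+0+0+0+0+0+0+0 mod 2 = 0
  c[9] = d·G[:,9] = (01010001100)·(00000100000) mod 2 = 0+0+0+0+0+0+0+0+0+0+0 mod 2 = 0
  c[10] = d·G[:,10] = (01010001100)·(00000010000) mod 2 = 0+0+0+0+0+0+0+0+0+0+0 mod 2 = 0
  c[11] = d·G[:,11] = (01010001100)·(00000001000) mod 2 = 0+0+0+0+0+0+0+1+0+0+0 mod 2 = 1
  c[12] = d·G[:,12] = (01010001100)·(00000000100) mod 2 = 0+0+0+0+0+0+0+0+1+0+0 mod 2 = 1
  c[13] = d·G[:,13] = (01010001100)·(00000000010) mod 2 = 0+0+0+0+0+0+0+0+0+0+0 mod 2 = 0
  c[14] = d·G[:,14] = (01010001100)·(00000000001) mod 2 = 0+0+0+0+0+0+0+0+0+0+0 mod 2 = 0
Codeword = 110010100001100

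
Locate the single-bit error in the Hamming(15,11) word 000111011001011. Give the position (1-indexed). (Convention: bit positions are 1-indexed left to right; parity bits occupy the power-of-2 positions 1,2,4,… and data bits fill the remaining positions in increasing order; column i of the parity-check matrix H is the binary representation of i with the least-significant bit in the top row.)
Syndrome s = H · r^T (mod 2), r = 000111011001011:
  s[0] = (101010101010101)·(000111011001011) mod 2 = 0+0+0+0+1+0+0+0+1+0+0+0+0+0+1 mod 2 = 1
  s[1] = (011001100110011)·(000111011001011) mod 2 = 0+0+0+0+0+1+0+0+0+0+0+0+0+1+1 mod 2 = 1
  s[2] = (000111100001111)·(000111011001011) mod 2 = 0+0+0+1+1+1+0+0+0+0+0+1+0+1+1 mod 2 = 0
  s[3] = (000000011111111)·(000111011001011) mod 2 = 0+0+0+0+0+0+0+1+1+0+0+1+0+1+1 mod 2 = 1
Syndrome = 1101
Column i of H is the binary representation of i, so the syndrome is the binary index of the flipped bit.
Read s = 1101 with s[0] as LSB: 1·2^0 + 1·2^1 + 0·2^2 + 1·2^3 = 11.
Error is at bit position 11.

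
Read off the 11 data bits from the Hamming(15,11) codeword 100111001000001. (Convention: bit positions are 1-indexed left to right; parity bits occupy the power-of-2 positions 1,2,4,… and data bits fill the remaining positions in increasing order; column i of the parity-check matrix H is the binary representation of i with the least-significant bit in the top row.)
Parity bits occupy power-of-2 positions; data bits are at positions {3,5,6,7,9,10,11,12,13,14,15} (1-indexed).
Extract: c[3]=0 c[5]=1 c[6]=1 c[7]=0 c[9]=1 c[10]=0 c[11]=0 c[12]=0 c[13]=0 c[14]=0 c[15]=1
Data = 01101000001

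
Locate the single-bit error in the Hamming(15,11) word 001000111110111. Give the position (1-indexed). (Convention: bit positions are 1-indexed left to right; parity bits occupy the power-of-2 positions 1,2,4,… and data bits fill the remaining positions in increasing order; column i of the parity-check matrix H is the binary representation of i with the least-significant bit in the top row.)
Syndrome s = H · r^T (mod 2), r = 001000111110111:
  s[0] = (101010101010101)·(001000111110111) mod 2 = 0+0+1+0+0+0+1+0+1+0+1+0+1+0+1 mod 2 = 0
  s[1] = (011001100110011)·(001000111110111) mod 2 = 0+0+1+0+0+0+1+0+0+1+1+0+0+1+1 mod 2 = 0
  s[2] = (000111100001111)·(001000111110111) mod 2 = 0+0+0+0+0+0+1+0+0+0+0+0+1+1+1 mod 2 = 0
  s[3] = (000000011111111)·(001000111110111) mod 2 = 0+0+0+0+0+0+0+1+1+1+1+0+1+1+1 mod 2 = 1
Syndrome = 0001
Column i of H is the binary representation of i, so the syndrome is the binary index of the flipped bit.
Read s = 0001 with s[0] as LSB: 0·2^0 + 0·2^1 + 0·2^2 + 1·2^3 = 8.
Error is at bit position 8.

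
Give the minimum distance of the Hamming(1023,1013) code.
d_min = 3 (every single-error-correcting Hamming code has d_min = 3).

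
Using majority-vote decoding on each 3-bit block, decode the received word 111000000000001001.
Split into 3-bit blocks and majority-vote each:
  block 1 = 111: 3 ones, 0 zeros → 1
  block 2 = 000: 0 ones, 3 zeros → 0
  block 3 = 000: 0 ones, 3 zeros → 0
  block 4 = 000: 0 ones, 3 zeros → 0
  block 5 = 001: 1 ones, 2 zeros → 0
  block 6 = 001: 1 ones, 2 zeros → 0
Decoded = 100000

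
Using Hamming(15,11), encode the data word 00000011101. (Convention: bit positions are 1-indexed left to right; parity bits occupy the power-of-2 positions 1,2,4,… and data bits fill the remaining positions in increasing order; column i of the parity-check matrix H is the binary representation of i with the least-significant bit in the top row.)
Codeword c = d · G (mod 2), d = 00000011101:
  c[0] = d·G[:,0] = (00000011101)·(11011010101) mod 2 = 0+0+0+0+0+0+1+0+1+0+1 mod 2 = 1
  c[1] = d·G[:,1] = (00000011101)·(10110110011) mod 2 = 0+0+0+0+0+0+1+0+0+0+1 mod 2 = 0
  c[2] = d·G[:,2] = (00000011101)·(10000000000) mod 2 = 0+0+0+0+0+0+0+0+0+0+0 mod 2 = 0
  c[3] = d·G[:,3] = (00000011101)·(01110001111) mod 2 = 0+0+0+0+0+0+0+1+1+0+1 mod 2 = 1
  c[4] = d·G[:,4] = (00000011101)·(01000000000) mod 2 = 0+0+0+0+0+0+0+0+0+0+0 mod 2 = 0
  c[5] = d·G[:,5] = (00000011101)·(00100000000) mod 2 = 0+0+0+0+0+0+0+0+0+0+0 mod 2 = 0
  c[6] = d·G[:,6] = (00000011101)·(00010000000) mod 2 = 0+0+0+0+0+0+0+0+0+0+0 mod 2 = 0
  c[7] = d·G[:,7] = (00000011101)·(00001111111) mod 2 = 0+0+0+0+0+0+1+1+1+0+1 mod 2 = 0
  c[8] = d·G[:,8] = (00000011101)·(00001000000) mod 2 = 0+0+0+0+0+0+0+0+0+0+0 mod 2 = 0
  c[9] = d·G[:,9] = (00000011101)·(00000100000) mod 2 = 0+0+0+0+0+0+0+0+0+0+0 mod 2 = 0
  c[10] = d·G[:,10] = (00000011101)·(00000010000) mod 2 = 0+0+0+0+0+0+1+0+0+0+0 mod 2 = 1
  c[11] = d·G[:,11] = (00000011101)·(00000001000) mod 2 = 0+0+0+0+0+0+0+1+0+0+0 mod 2 = 1
  c[12] = d·G[:,12] = (00000011101)·(00000000100) mod 2 = 0+0+0+0+0+0+0+0+1+0+0 mod 2 = 1
  c[13] = d·G[:,13] = (00000011101)·(00000000010) mod 2 = 0+0+0+0+0+0+0+0+0+0+0 mod 2 = 0
  c[14] = d·G[:,14] = (00000011101)·(00000000001) mod 2 = 0+0+0+0+0+0+0+0+0+0+1 mod 2 = 1
Codeword = 100100000011101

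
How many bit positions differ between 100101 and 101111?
XOR = 001010, count of 1s = 2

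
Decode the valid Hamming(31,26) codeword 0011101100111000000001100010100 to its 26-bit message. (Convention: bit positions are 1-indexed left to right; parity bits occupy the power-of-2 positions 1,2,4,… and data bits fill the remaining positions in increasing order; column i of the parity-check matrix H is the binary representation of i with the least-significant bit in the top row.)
Parity bits occupy power-of-2 positions; data bits are at positions {3,5,6,7,9,10,11,12,13,14,15,17,18,19,20,21,22,23,24,25,26,27,28,29,30,31} (1-indexed).
Extract: c[3]=1 c[5]=1 c[6]=0 c[7]=1 c[9]=0 c[10]=0 c[11]=1 c[12]=1 c[13]=1 c[14]=0 c[15]=0 c[17]=0 c[18]=0 c[19]=0 c[20]=0 c[21]=0 c[22]=1 c[23]=1 c[24]=0 c[25]=0 c[26]=0 c[27]=1 c[28]=0 c[29]=1 c[30]=0 c[31]=0
Data = 11010011100000001100010100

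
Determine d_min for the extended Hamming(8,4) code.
d_min = 4 (adding an overall parity bit to Hamming(7,4) raises d_min from 3 to 4).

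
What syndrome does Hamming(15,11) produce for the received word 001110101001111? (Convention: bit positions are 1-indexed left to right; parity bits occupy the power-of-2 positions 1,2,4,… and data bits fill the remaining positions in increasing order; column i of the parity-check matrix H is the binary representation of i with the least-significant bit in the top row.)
Syndrome s = H · r^T (mod 2), r = 001110101001111:
  s[0] = (101010101010101)·(001110101001111) mod 2 = 0+0+1+0+1+0+1+0+1+0+0+0+1+0+1 mod 2 = 0
  s[1] = (011001100110011)·(001110101001111) mod 2 = 0+0+1+0+0+0+1+0+0+0+0+0+0+1+1 mod 2 = 0
  s[2] = (000111100001111)·(001110101001111) mod 2 = 0+0+0+1+1+0+1+0+0+0+0+1+1+1+1 mod 2 = 1
  s[3] = (000000011111111)·(001110101001111) mod 2 = 0+0+0+0+0+0+0+0+1+0+0+1+1+1+1 mod 2 = 1
Syndrome = 0011
Non-zero syndrome: error at position 12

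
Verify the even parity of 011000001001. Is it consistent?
Sum of all bits: 0+1+1+0+0+0+0+0+1+0+0+1 = 4; 4 mod 2 = 0. Result is 0 → valid parity.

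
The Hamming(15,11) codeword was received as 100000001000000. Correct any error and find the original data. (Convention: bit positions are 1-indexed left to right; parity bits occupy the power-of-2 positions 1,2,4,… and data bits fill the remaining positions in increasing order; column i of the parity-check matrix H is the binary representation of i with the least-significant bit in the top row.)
Syndrome s = H · r^T (mod 2), r = 100000001000000:
  s[0] = (101010101010101)·(100000001000000) mod 2 = 1+0+0+0+0+0+0+0+1+0+0+0+0+0+0 mod 2 = 0
  s[1] = (011001100110011)·(100000001000000) mod 2 = 0+0+0+0+0+0+0+0+0+0+0+0+0+0+0 mod 2 = 0
  s[2] = (000111100001111)·(100000001000000) mod 2 = 0+0+0+0+0+0+0+0+0+0+0+0+0+0+0 mod 2 = 0
  s[3] = (000000011111111)·(100000001000000) mod 2 = 0+0+0+0+0+0+0+0+1+0+0+0+0+0+0 mod 2 = 1
Syndrome = 0001
Column 8 of H equals this syndrome → error at bit 8 (1-indexed).
Flip bit 8: 100000001000000 → 100000011000000
Extract data bits at positions {3,5,6,7,9,10,11,12,13,14,15}: 00001000000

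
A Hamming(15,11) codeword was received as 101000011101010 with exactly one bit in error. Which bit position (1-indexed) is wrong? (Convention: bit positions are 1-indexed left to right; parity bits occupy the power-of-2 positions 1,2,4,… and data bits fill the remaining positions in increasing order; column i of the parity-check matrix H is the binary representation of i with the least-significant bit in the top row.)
Syndrome s = H · r^T (mod 2), r = 101000011101010:
  s[0] = (101010101010101)·(101000011101010) mod 2 = 1+0+1+0+0+0+0+0+1+0+0+0+0+0+0 mod 2 = 1
  s[1] = (011001100110011)·(101000011101010) mod 2 = 0+0+1+0+0+0+0+0+0+1+0+0+0+1+0 mod 2 = 1
  s[2] = (000111100001111)·(101000011101010) mod 2 = 0+0+0+0+0+0+0+0+0+0+0+1+0+1+0 mod 2 = 0
  s[3] = (000000011111111)·(101000011101010) mod 2 = 0+0+0+0+0+0+0+1+1+1+0+1+0+1+0 mod 2 = 1
Syndrome = 1101
Column i of H is the binary representation of i, so the syndrome is the binary index of the flipped bit.
Read s = 1101 with s[0] as LSB: 1·2^0 + 1·2^1 + 0·2^2 + 1·2^3 = 11.
Error is at bit position 11.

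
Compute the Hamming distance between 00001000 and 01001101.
XOR = 01000101, count of 1s = 3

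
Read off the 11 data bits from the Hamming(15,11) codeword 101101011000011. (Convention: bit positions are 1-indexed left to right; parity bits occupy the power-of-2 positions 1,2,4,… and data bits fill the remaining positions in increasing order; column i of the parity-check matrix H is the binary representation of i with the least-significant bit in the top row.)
Parity bits occupy power-of-2 positions; data bits are at positions {3,5,6,7,9,10,11,12,13,14,15} (1-indexed).
Extract: c[3]=1 c[5]=0 c[6]=1 c[7]=0 c[9]=1 c[10]=0 c[11]=0 c[12]=0 c[13]=0 c[14]=1 c[15]=1
Data = 10101000011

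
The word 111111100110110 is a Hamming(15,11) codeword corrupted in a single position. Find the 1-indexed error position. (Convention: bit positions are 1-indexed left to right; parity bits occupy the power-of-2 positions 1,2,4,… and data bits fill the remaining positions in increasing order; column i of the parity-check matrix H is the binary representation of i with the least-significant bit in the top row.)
Syndrome s = H · r^T (mod 2), r = 111111100110110:
  s[0] = (101010101010101)·(111111100110110) mod 2 = 1+0+1+0+1+0+1+0+0+0+1+0+1+0+0 mod 2 = 0
  s[1] = (011001100110011)·(111111100110110) mod 2 = 0+1+1+0+0+1+1+0+0+1+1+0+0+1+0 mod 2 = 1
  s[2] = (000111100001111)·(111111100110110) mod 2 = 0+0+0+1+1+1+1+0+0+0+0+0+1+1+0 mod 2 = 0
  s[3] = (000000011111111)·(111111100110110) mod 2 = 0+0+0+0+0+0+0+0+0+1+1+0+1+1+0 mod 2 = 0
Syndrome = 0100
Column i of H is the binary representation of i, so the syndrome is the binary index of the flipped bit.
Read s = 0100 with s[0] as LSB: 0·2^0 + 1·2^1 + 0·2^2 + 0·2^3 = 2.
Error is at bit position 2.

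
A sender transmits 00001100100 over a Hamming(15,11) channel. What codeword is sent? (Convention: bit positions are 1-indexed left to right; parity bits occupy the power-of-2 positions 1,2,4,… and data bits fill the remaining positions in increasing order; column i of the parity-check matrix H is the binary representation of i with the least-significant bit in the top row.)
Codeword c = d · G (mod 2), d = 00001100100:
  c[0] = d·G[:,0] = (00001100100)·(11011010101) mod 2 = 0+0+0+0+1+0+0+0+1+0+0 mod 2 = 0
  c[1] = d·G[:,1] = (00001100100)·(10110110011) mod 2 = 0+0+0+0+0+1+0+0+0+0+0 mod 2 = 1
  c[2] = d·G[:,2] = (00001100100)·(10000000000) mod 2 = 0+0+0+0+0+0+0+0+0+0+0 mod 2 = 0
  c[3] = d·G[:,3] = (00001100100)·(01110001111) mod 2 = 0+0+0+0+0+0+0+0+1+0+0 mod 2 = 1
  c[4] = d·G[:,4] = (00001100100)·(01000000000) mod 2 = 0+0+0+0+0+0+0+0+0+0+0 mod 2 = 0
  c[5] = d·G[:,5] = (00001100100)·(00100000000) mod 2 = 0+0+0+0+0+0+0+0+0+0+0 mod 2 = 0
  c[6] = d·G[:,6] = (00001100100)·(00010000000) mod 2 = 0+0+0+0+0+0+0+0+0+0+0 mod 2 = 0
  c[7] = d·G[:,7] = (00001100100)·(00001111111) mod 2 = 0+0+0+0+1+1+0+0+1+0+0 mod 2 = 1
  c[8] = d·G[:,8] = (00001100100)·(00001000000) mod 2 = 0+0+0+0+1+0+0+0+0+0+0 mod 2 = 1
  c[9] = d·G[:,9] = (00001100100)·(00000100000) mod 2 = 0+0+0+0+0+1+0+0+0+0+0 mod 2 = 1
  c[10] = d·G[:,10] = (00001100100)·(00000010000) mod 2 = 0+0+0+0+0+0+0+0+0+0+0 mod 2 = 0
  c[11] = d·G[:,11] = (00001100100)·(00000001000) mod 2 = 0+0+0+0+0+0+0+0+0+0+0 mod 2 = 0
  c[12] = d·G[:,12] = (00001100100)·(00000000100) mod 2 = 0+0+0+0+0+0+0+0+1+0+0 mod 2 = 1
  c[13] = d·G[:,13] = (00001100100)·(00000000010) mod 2 = 0+0+0+0+0+0+0+0+0+0+0 mod 2 = 0
  c[14] = d·G[:,14] = (00001100100)·(00000000001) mod 2 = 0+0+0+0+0+0+0+0+0+0+0 mod 2 = 0
Codeword = 010100011100100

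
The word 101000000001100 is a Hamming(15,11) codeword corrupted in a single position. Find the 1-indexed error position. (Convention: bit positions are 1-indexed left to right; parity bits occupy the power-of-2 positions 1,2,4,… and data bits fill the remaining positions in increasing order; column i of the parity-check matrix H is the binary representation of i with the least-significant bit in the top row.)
Syndrome s = H · r^T (mod 2), r = 101000000001100:
  s[0] = (101010101010101)·(101000000001100) mod 2 = 1+0+1+0+0+0+0+0+0+0+0+0+1+0+0 mod 2 = 1
  s[1] = (011001100110011)·(101000000001100) mod 2 = 0+0+1+0+0+0+0+0+0+0+0+0+0+0+0 mod 2 = 1
  s[2] = (000111100001111)·(101000000001100) mod 2 = 0+0+0+0+0+0+0+0+0+0+0+1+1+0+0 mod 2 = 0
  s[3] = (000000011111111)·(101000000001100) mod 2 = 0+0+0+0+0+0+0+0+0+0+0+1+1+0+0 mod 2 = 0
Syndrome = 1100
Column i of H is the binary representation of i, so the syndrome is the binary index of the flipped bit.
Read s = 1100 with s[0] as LSB: 1·2^0 + 1·2^1 + 0·2^2 + 0·2^3 = 3.
Error is at bit position 3.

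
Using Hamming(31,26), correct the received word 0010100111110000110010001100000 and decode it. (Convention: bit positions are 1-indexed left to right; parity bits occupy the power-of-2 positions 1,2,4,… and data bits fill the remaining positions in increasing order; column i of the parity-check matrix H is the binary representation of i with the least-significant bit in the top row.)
Syndrome s = H · r^T (mod 2), r = 0010100111110000110010001100000:
  s[0] = (1010101010101010101010101010101)·(0010100111110000110010001100000) mod 2 = 0+0+1+0+1+0+0+0+1+0+1+0+0+0+0+0+1+0+0+0+1+0+0+0+1+0+0+0+0+0+0 mod 2 = 1
  s[1] = (0110011001100110011001100110011)·(0010100111110000110010001100000) mod 2 = 0+0+1+0+0+0+0+0+0+1+1+0+0+0+0+0+0+1+0+0+0+0+0+0+0+1+0+0+0+0+0 mod 2 = 1
  s[2] = (0001111000011110000111100001111)·(0010100111110000110010001100000) mod 2 = 0+0+0+0+1+0+0+0+0+0+0+1+0+0+0+0+0+0+0+0+1+0+0+0+0+0+0+0+0+0+0 mod 2 = 1
  s[3] = (0000000111111110000000011111111)·(0010100111110000110010001100000) mod 2 = 0+0+0+0+0+0+0+1+1+1+1+1+0+0+0+0+0+0+0+0+0+0+0+0+1+1+0+0+0+0+0 mod 2 = 1
  s[4] = (0000000000000001111111111111111)·(0010100111110000110010001100000) mod 2 = 0+0+0+0+0+0+0+0+0+0+0+0+0+0+0+0+1+1+0+0+1+0+0+0+1+1+0+0+0+0+0 mod 2 = 1
Syndrome = 11111
Column 31 of H equals this syndrome → error at bit 31 (1-indexed).
Flip bit 31: 0010100111110000110010001100000 → 0010100111110000110010001100001
Extract data bits at positions {3,5,6,7,9,10,11,12,13,14,15,17,18,19,20,21,22,23,24,25,26,27,28,29,30,31}: 11001111000110010001100001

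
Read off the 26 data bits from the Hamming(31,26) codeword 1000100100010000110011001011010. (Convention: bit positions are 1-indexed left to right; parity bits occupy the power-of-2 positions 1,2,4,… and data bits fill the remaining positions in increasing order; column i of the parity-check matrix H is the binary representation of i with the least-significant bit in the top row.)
Parity bits occupy power-of-2 positions; data bits are at positions {3,5,6,7,9,10,11,12,13,14,15,17,18,19,20,21,22,23,24,25,26,27,28,29,30,31} (1-indexed).
Extract: c[3]=0 c[5]=1 c[6]=0 c[7]=0 c[9]=0 c[10]=0 c[11]=0 c[12]=1 c[13]=0 c[14]=0 c[15]=0 c[17]=1 c[18]=1 c[19]=0 c[20]=0 c[21]=1 c[22]=1 c[23]=0 c[24]=0 c[25]=1 c[26]=0 c[27]=1 c[28]=1 c[29]=0 c[30]=1 c[31]=0
Data = 01000001000110011001011010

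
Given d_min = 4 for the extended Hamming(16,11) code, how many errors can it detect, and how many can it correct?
Detection only: up to d_min − 1 = 3 errors.
Correction: up to ⌊(d_min − 1)/2⌋ = ⌊3/2⌋ = 1 errors.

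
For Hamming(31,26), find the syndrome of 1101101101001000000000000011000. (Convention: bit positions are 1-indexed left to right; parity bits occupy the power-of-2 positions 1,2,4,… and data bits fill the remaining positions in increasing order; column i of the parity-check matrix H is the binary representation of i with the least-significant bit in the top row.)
Syndrome s = H · r^T (mod 2), r = 1101101101001000000000000011000:
  s[0] = (1010101010101010101010101010101)·(1101101101001000000000000011000) mod 2 = 1+0+0+0+1+0+1+0+0+0+0+0+1+0+0+0+0+0+0+0+0+0+0+0+0+0+1+0+0+0+0 mod 2 = 1
  s[1] = (0110011001100110011001100110011)·(1101101101001000000000000011000) mod 2 = 0+1+0+0+0+0+1+0+0+1+0+0+0+0+0+0+0+0+0+0+0+0+0+0+0+0+1+0+0+0+0 mod 2 = 0
  s[2] = (0001111000011110000111100001111)·(1101101101001000000000000011000) mod 2 = 0+0+0+1+1+0+1+0+0+0+0+0+1+0+0+0+0+0+0+0+0+0+0+0+0+0+0+1+0+0+0 mod 2 = 1
  s[3] = (0000000111111110000000011111111)·(1101101101001000000000000011000) mod 2 = 0+0+0+0+0+0+0+1+0+1+0+0+1+0+0+0+0+0+0+0+0+0+0+0+0+0+1+1+0+0+0 mod 2 = 1
  s[4] = (0000000000000001111111111111111)·(1101101101001000000000000011000) mod 2 = 0+0+0+0+0+0+0+0+0+0+0+0+0+0+0+0+0+0+0+0+0+0+0+0+0+0+1+1+0+0+0 mod 2 = 0
Syndrome = 10110
Non-zero syndrome: error at position 13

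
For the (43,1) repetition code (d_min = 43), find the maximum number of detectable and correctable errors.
Detection only: up to d_min − 1 = 42 errors.
Correction: up to ⌊(d_min − 1)/2⌋ = ⌊42/2⌋ = 21 errors.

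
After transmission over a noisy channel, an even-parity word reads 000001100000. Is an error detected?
Sum of received bits: 0+0+0+0+0+1+1+0+0+0+0+0 = 2; 2 mod 2 = 0. Result is 0 → no error detected.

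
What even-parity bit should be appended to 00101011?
Sum of data bits: 0+0+1+0+1+0+1+1 = 4.
4 mod 2 = 0, so parity bit = 0.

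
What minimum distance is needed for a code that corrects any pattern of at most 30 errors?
Correcting t errors requires d_min ≥ 2t + 1 = 2·30 + 1 = 61.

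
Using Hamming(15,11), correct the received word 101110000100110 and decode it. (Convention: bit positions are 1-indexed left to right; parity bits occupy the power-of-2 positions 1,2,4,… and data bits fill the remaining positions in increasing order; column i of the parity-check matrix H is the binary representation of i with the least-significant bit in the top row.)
Syndrome s = H · r^T (mod 2), r = 101110000100110:
  s[0] = (101010101010101)·(101110000100110) mod 2 = 1+0+1+0+1+0+0+0+0+0+0+0+1+0+0 mod 2 = 0
  s[1] = (011001100110011)·(101110000100110) mod 2 = 0+0+1+0+0+0+0+0+0+1+0+0+0+1+0 mod 2 = 1
  s[2] = (000111100001111)·(101110000100110) mod 2 = 0+0+0+1+1+0+0+0+0+0+0+0+1+1+0 mod 2 = 0
  s[3] = (000000011111111)·(101110000100110) mod 2 = 0+0+0+0+0+0+0+0+0+1+0+0+1+1+0 mod 2 = 1
Syndrome = 0101
Column 10 of H equals this syndrome → error at bit 10 (1-indexed).
Flip bit 10: 101110000100110 → 101110000000110
Extract data bits at positions {3,5,6,7,9,10,11,12,13,14,15}: 11000000110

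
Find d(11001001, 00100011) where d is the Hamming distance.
XOR = 11101010, count of 1s = 5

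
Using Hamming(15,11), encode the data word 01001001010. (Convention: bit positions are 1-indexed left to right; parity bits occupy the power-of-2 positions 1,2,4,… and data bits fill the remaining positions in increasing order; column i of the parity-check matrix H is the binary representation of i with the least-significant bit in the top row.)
Codeword c = d · G (mod 2), d = 01001001010:
  c[0] = d·G[:,0] = (01001001010)·(11011010101) mod 2 = 0+1+0+0+1+0+0+0+0+0+0 mod 2 = 0
  c[1] = d·G[:,1] = (01001001010)·(10110110011) mod 2 = 0+0+0+0+0+0+0+0+0+1+0 mod 2 = 1
  c[2] = d·G[:,2] = (01001001010)·(10000000000) mod 2 = 0+0+0+0+0+0+0+0+0+0+0 mod 2 = 0
  c[3] = d·G[:,3] = (01001001010)·(01110001111) mod 2 = 0+1+0+0+0+0+0+1+0+1+0 mod 2 = 1
  c[4] = d·G[:,4] = (01001001010)·(01000000000) mod 2 = 0+1+0+0+0+0+0+0+0+0+0 mod 2 = 1
  c[5] = d·G[:,5] = (01001001010)·(00100000000) mod 2 = 0+0+0+0+0+0+0+0+0+0+0 mod 2 = 0
  c[6] = d·G[:,6] = (01001001010)·(00010000000) mod 2 = 0+0+0+0+0+0+0+0+0+0+0 mod 2 = 0
  c[7] = d·G[:,7] = (01001001010)·(00001111111) mod 2 = 0+0+0+0+1+0+0+1+0+1+0 mod 2 = 1
  c[8] = d·G[:,8] = (01001001010)·(00001000000) mod 2 = 0+0+0+0+1+0+0+0+0+0+0 mod 2 = 1
  c[9] = d·G[:,9] = (01001001010)·(00000100000) mod 2 = 0+0+0+0+0+0+0+0+0+0+0 mod 2 = 0
  c[10] = d·G[:,10] = (01001001010)·(00000010000) mod 2 = 0+0+0+0+0+0+0+0+0+0+0 mod 2 = 0
  c[11] = d·G[:,11] = (01001001010)·(00000001000) mod 2 = 0+0+0+0+0+0+0+1+0+0+0 mod 2 = 1
  c[12] = d·G[:,12] = (01001001010)·(00000000100) mod 2 = 0+0+0+0+0+0+0+0+0+0+0 mod 2 = 0
  c[13] = d·G[:,13] = (01001001010)·(00000000010) mod 2 = 0+0+0+0+0+0+0+0+0+1+0 mod 2 = 1
  c[14] = d·G[:,14] = (01001001010)·(00000000001) mod 2 = 0+0+0+0+0+0+0+0+0+0+0 mod 2 = 0
Codeword = 010110011001010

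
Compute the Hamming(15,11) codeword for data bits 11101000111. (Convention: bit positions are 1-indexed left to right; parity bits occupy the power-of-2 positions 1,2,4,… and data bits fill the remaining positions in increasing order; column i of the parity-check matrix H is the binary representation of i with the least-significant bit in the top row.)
Codeword c = d · G (mod 2), d = 11101000111:
  c[0] = d·G[:,0] = (11101000111)·(11011010101) mod 2 = 1+1+0+0+1+0+0+0+1+0+1 mod 2 = 1
  c[1] = d·G[:,1] = (11101000111)·(10110110011) mod 2 = 1+0+1+0+0+0+0+0+0+1+1 mod 2 = 0
  c[2] = d·G[:,2] = (11101000111)·(10000000000) mod 2 = 1+0+0+0+0+0+0+0+0+0+0 mod 2 = 1
  c[3] = d·G[:,3] = (11101000111)·(01110001111) mod 2 = 0+1+1+0+0+0+0+0+1+1+1 mod 2 = 1
  c[4] = d·G[:,4] = (11101000111)·(01000000000) mod 2 = 0+1+0+0+0+0+0+0+0+0+0 mod 2 = 1
  c[5] = d·G[:,5] = (11101000111)·(00100000000) mod 2 = 0+0+1+0+0+0+0+0+0+0+0 mod 2 = 1
  c[6] = d·G[:,6] = (11101000111)·(00010000000) mod 2 = 0+0+0+0+0+0+0+0+0+0+0 mod 2 = 0
  c[7] = d·G[:,7] = (11101000111)·(00001111111) mod 2 = 0+0+0+0+1+0+0+0+1+1+1 mod 2 = 0
  c[8] = d·G[:,8] = (11101000111)·(00001000000) mod 2 = 0+0+0+0+1+0+0+0+0+0+0 mod 2 = 1
  c[9] = d·G[:,9] = (11101000111)·(00000100000) mod 2 = 0+0+0+0+0+0+0+0+0+0+0 mod 2 = 0
  c[10] = d·G[:,10] = (11101000111)·(00000010000) mod 2 = 0+0+0+0+0+0+0+0+0+0+0 mod 2 = 0
  c[11] = d·G[:,11] = (11101000111)·(00000001000) mod 2 = 0+0+0+0+0+0+0+0+0+0+0 mod 2 = 0
  c[12] = d·G[:,12] = (11101000111)·(00000000100) mod 2 = 0+0+0+0+0+0+0+0+1+0+0 mod 2 = 1
  c[13] = d·G[:,13] = (11101000111)·(00000000010) mod 2 = 0+0+0+0+0+0+0+0+0+1+0 mod 2 = 1
  c[14] = d·G[:,14] = (11101000111)·(00000000001) mod 2 = 0+0+0+0+0+0+0+0+0+0+1 mod 2 = 1
Codeword = 101111001000111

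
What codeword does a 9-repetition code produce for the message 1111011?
Repeat each bit 9× and concatenate:
1→111111111  1→111111111  1→111111111  1→111111111  0→000000000  1→111111111  1→111111111
Codeword = 111111111111111111111111111111111111000000000111111111111111111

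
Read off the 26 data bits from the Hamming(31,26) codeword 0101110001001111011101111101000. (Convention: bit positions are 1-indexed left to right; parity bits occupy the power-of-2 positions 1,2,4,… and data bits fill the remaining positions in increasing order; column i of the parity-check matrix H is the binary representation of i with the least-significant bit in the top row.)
Parity bits occupy power-of-2 positions; data bits are at positions {3,5,6,7,9,10,11,12,13,14,15,17,18,19,20,21,22,23,24,25,26,27,28,29,30,31} (1-indexed).
Extract: c[3]=0 c[5]=1 c[6]=1 c[7]=0 c[9]=0 c[10]=1 c[11]=0 c[12]=0 c[13]=1 c[14]=1 c[15]=1 c[17]=0 c[18]=1 c[19]=1 c[20]=1 c[21]=0 c[22]=1 c[23]=1 c[24]=1 c[25]=1 c[26]=1 c[27]=0 c[28]=1 c[29]=0 c[30]=0 c[31]=0
Data = 01100100111011101111101000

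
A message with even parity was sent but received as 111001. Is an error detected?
Sum of received bits: 1+1+1+0+0+1 = 4; 4 mod 2 = 0. Result is 0 → no error detected.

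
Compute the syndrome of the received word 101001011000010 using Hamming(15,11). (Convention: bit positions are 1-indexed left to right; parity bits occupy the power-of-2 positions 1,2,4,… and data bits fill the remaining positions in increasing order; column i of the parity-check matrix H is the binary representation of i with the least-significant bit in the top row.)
Syndrome s = H · r^T (mod 2), r = 101001011000010:
  s[0] = (101010101010101)·(101001011000010) mod 2 = 1+0+1+0+0+0+0+0+1+0+0+0+0+0+0 mod 2 = 1
  s[1] = (011001100110011)·(101001011000010) mod 2 = 0+0+1+0+0+1+0+0+0+0+0+0+0+1+0 mod 2 = 1
  s[2] = (000111100001111)·(101001011000010) mod 2 = 0+0+0+0+0+1+0+0+0+0+0+0+0+1+0 mod 2 = 0
  s[3] = (000000011111111)·(101001011000010) mod 2 = 0+0+0+0+0+0+0+1+1+0+0+0+0+1+0 mod 2 = 1
Syndrome = 1101
Non-zero syndrome: error at position 11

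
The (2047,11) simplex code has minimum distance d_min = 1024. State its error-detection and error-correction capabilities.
Detection only: up to d_min − 1 = 1023 errors.
Correction: up to ⌊(d_min − 1)/2⌋ = ⌊1023/2⌋ = 511 errors.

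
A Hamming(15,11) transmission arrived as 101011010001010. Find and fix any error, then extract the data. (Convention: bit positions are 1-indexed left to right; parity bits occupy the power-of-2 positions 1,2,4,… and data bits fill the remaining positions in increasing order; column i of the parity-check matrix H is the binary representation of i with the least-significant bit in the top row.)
Syndrome s = H · r^T (mod 2), r = 101011010001010:
  s[0] = (101010101010101)·(101011010001010) mod 2 = 1+0+1+0+1+0+0+0+0+0+0+0+0+0+0 mod 2 = 1
  s[1] = (011001100110011)·(101011010001010) mod 2 = 0+0+1+0+0+1+0+0+0+0+0+0+0+1+0 mod 2 = 1
  s[2] = (000111100001111)·(101011010001010) mod 2 = 0+0+0+0+1+1+0+0+0+0+0+1+0+1+0 mod 2 = 0
  s[3] = (000000011111111)·(101011010001010) mod 2 = 0+0+0+0+0+0+0+1+0+0+0+1+0+1+0 mod 2 = 1
Syndrome = 1101
Column 11 of H equals this syndrome → error at bit 11 (1-indexed).
Flip bit 11: 101011010001010 → 101011010011010
Extract data bits at positions {3,5,6,7,9,10,11,12,13,14,15}: 11100011010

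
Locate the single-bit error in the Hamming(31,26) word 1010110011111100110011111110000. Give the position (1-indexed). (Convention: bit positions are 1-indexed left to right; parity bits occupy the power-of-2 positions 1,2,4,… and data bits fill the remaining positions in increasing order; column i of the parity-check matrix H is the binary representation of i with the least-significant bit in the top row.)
Syndrome s = H · r^T (mod 2), r = 1010110011111100110011111110000:
  s[0] = (1010101010101010101010101010101)·(1010110011111100110011111110000) mod 2 = 1+0+1+0+1+0+0+0+1+0+1+0+1+0+0+0+1+0+0+0+1+0+1+0+1+0+1+0+0+0+0 mod 2 = 1
  s[1] = (0110011001100110011001100110011)·(1010110011111100110011111110000) mod 2 = 0+0+1+0+0+1+0+0+0+1+1+0+0+1+0+0+0+1+0+0+0+1+1+0+0+1+1+0+0+0+0 mod 2 = 0
  s[2] = (0001111000011110000111100001111)·(1010110011111100110011111110000) mod 2 = 0+0+0+0+1+1+0+0+0+0+0+1+1+1+0+0+0+0+0+0+1+1+1+0+0+0+0+0+0+0+0 mod 2 = 0
  s[3] = (0000000111111110000000011111111)·(1010110011111100110011111110000) mod 2 = 0+0+0+0+0+0+0+0+1+1+1+1+1+1+0+0+0+0+0+0+0+0+0+1+1+1+1+0+0+0+0 mod 2 = 0
  s[4] = (0000000000000001111111111111111)·(1010110011111100110011111110000) mod 2 = 0+0+0+0+0+0+0+0+0+0+0+0+0+0+0+0+1+1+0+0+1+1+1+1+1+1+1+0+0+0+0 mod 2 = 1
Syndrome = 10001
Column i of H is the binary representation of i, so the syndrome is the binary index of the flipped bit.
Read s = 10001 with s[0] as LSB: 1·2^0 + 0·2^1 + 0·2^2 + 0·2^3 + 1·2^4 = 17.
Error is at bit position 17.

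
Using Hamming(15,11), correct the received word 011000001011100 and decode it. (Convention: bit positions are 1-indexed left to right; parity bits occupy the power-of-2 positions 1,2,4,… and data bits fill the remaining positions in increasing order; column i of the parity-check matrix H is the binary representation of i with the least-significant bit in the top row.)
Syndrome s = H · r^T (mod 2), r = 011000001011100:
  s[0] = (101010101010101)·(011000001011100) mod 2 = 0+0+1+0+0+0+0+0+1+0+1+0+1+0+0 mod 2 = 0
  s[1] = (011001100110011)·(011000001011100) mod 2 = 0+1+1+0+0+0+0+0+0+0+1+0+0+0+0 mod 2 = 1
  s[2] = (000111100001111)·(011000001011100) mod 2 = 0+0+0+0+0+0+0+0+0+0+0+1+1+0+0 mod 2 = 0
  s[3] = (000000011111111)·(011000001011100) mod 2 = 0+0+0+0+0+0+0+0+1+0+1+1+1+0+0 mod 2 = 0
Syndrome = 0100
Column 2 of H equals this syndrome → error at bit 2 (1-indexed).
Flip bit 2: 011000001011100 → 001000001011100
Extract data bits at positions {3,5,6,7,9,10,11,12,13,14,15}: 10001011100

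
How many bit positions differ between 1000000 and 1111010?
XOR = 0111010, count of 1s = 4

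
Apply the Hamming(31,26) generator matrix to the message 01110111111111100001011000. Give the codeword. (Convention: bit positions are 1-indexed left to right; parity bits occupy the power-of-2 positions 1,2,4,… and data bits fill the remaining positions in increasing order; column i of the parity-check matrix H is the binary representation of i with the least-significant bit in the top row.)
Codeword c = d · G (mod 2), d = 01110111111111100001011000:
  c[0] = d·G[:,0] = (01110111111111100001011000)·(11011010101101010101010101) mod 2 = 0+1+0+1+0+0+1+0+1+0+1+1+0+1+0+0+0+0+0+1+0+1+0+0+0+0 mod 2 = 1
  c[1] = d·G[:,1] = (01110111111111100001011000)·(10110110011011001100110011) mod 2 = 0+0+1+1+0+1+1+0+0+1+1+0+1+1+0+0+0+0+0+0+0+1+0+0+0+0 mod 2 = 1
  c[2] = d·G[:,2] = (01110111111111100001011000)·(10000000000000000000000000) mod 2 = 0+0+0+0+0+0+0+0+0+0+0+0+0+0+0+0+0+0+0+0+0+0+0+0+0+0 mod 2 = 0
  c[3] = d·G[:,3] = (01110111111111100001011000)·(01110001111000111100001111) mod 2 = 0+1+1+1+0+0+0+1+1+1+1+0+0+0+1+0+0+0+0+0+0+0+1+0+0+0 mod 2 = 1
  c[4] = d·G[:,4] = (01110111111111100001011000)·(01000000000000000000000000) mod 2 = 0+1+0+0+0+0+0+0+0+0+0+0+0+0+0+0+0+0+0+0+0+0+0+0+0+0 mod 2 = 1
  c[5] = d·G[:,5] = (01110111111111100001011000)·(00100000000000000000000000) mod 2 = 0+0+1+0+0+0+0+0+0+0+0+0+0+0+0+0+0+0+0+0+0+0+0+0+0+0 mod 2 = 1
  c[6] = d·G[:,6] = (01110111111111100001011000)·(00010000000000000000000000) mod 2 = 0+0+0+1+0+0+0+0+0+0+0+0+0+0+0+0+0+0+0+0+0+0+0+0+0+0 mod 2 = 1
  c[7] = d·G[:,7] = (01110111111111100001011000)·(00001111111000000011111111) mod 2 = 0+0+0+0+0+1+1+1+1+1+1+0+0+0+0+0+0+0+0+1+0+1+1+0+0+0 mod 2 = 1
  c[8] = d·G[:,8] = (01110111111111100001011000)·(00001000000000000000000000) mod 2 = 0+0+0+0+0+0+0+0+0+0+0+0+0+0+0+0+0+0+0+0+0+0+0+0+0+0 mod 2 = 0
  c[9] = d·G[:,9] = (01110111111111100001011000)·(00000100000000000000000000) mod 2 = 0+0+0+0+0+1+0+0+0+0+0+0+0+0+0+0+0+0+0+0+0+0+0+0+0+0 mod 2 = 1
  c[10] = d·G[:,10] = (01110111111111100001011000)·(00000010000000000000000000) mod 2 = 0+0+0+0+0+0+1+0+0+0+0+0+0+0+0+0+0+0+0+0+0+0+0+0+0+0 mod 2 = 1
  c[11] = d·G[:,11] = (01110111111111100001011000)·(00000001000000000000000000) mod 2 = 0+0+0+0+0+0+0+1+0+0+0+0+0+0+0+0+0+0+0+0+0+0+0+0+0+0 mod 2 = 1
  c[12] = d·G[:,12] = (01110111111111100001011000)·(00000000100000000000000000) mod 2 = 0+0+0+0+0+0+0+0+1+0+0+0+0+0+0+0+0+0+0+0+0+0+0+0+0+0 mod 2 = 1
  c[13] = d·G[:,13] = (01110111111111100001011000)·(00000000010000000000000000) mod 2 = 0+0+0+0+0+0+0+0+0+1+0+0+0+0+0+0+0+0+0+0+0+0+0+0+0+0 mod 2 = 1
  c[14] = d·G[:,14] = (01110111111111100001011000)·(00000000001000000000000000) mod 2 = 0+0+0+0+0+0+0+0+0+0+1+0+0+0+0+0+0+0+0+0+0+0+0+0+0+0 mod 2 = 1
  c[15] = d·G[:,15] = (01110111111111100001011000)·(00000000000111111111111111) mod 2 = 0+0+0+0+0+0+0+0+0+0+0+1+1+1+1+0+0+0+0+1+0+1+1+0+0+0 mod 2 = 1
  c[16] = d·G[:,16] = (01110111111111100001011000)·(00000000000100000000000000) mod 2 = 0+0+0+0+0+0+0+0+0+0+0+1+0+0+0+0+0+0+0+0+0+0+0+0+0+0 mod 2 = 1
  c[17] = d·G[:,17] = (01110111111111100001011000)·(00000000000010000000000000) mod 2 = 0+0+0+0+0+0+0+0+0+0+0+0+1+0+0+0+0+0+0+0+0+0+0+0+0+0 mod 2 = 1
  c[18] = d·G[:,18] = (01110111111111100001011000)·(00000000000001000000000000) mod 2 = 0+0+0+0+0+0+0+0+0+0+0+0+0+1+0+0+0+0+0+0+0+0+0+0+0+0 mod 2 = 1
  c[19] = d·G[:,19] = (01110111111111100001011000)·(00000000000000100000000000) mod 2 = 0+0+0+0+0+0+0+0+0+0+0+0+0+0+1+0+0+0+0+0+0+0+0+0+0+0 mod 2 = 1
  c[20] = d·G[:,20] = (01110111111111100001011000)·(00000000000000010000000000) mod 2 = 0+0+0+0+0+0+0+0+0+0+0+0+0+0+0+0+0+0+0+0+0+0+0+0+0+0 mod 2 = 0
  c[21] = d·G[:,21] = (01110111111111100001011000)·(00000000000000001000000000) mod 2 = 0+0+0+0+0+0+0+0+0+0+0+0+0+0+0+0+0+0+0+0+0+0+0+0+0+0 mod 2 = 0
  c[22] = d·G[:,22] = (01110111111111100001011000)·(00000000000000000100000000) mod 2 = 0+0+0+0+0+0+0+0+0+0+0+0+0+0+0+0+0+0+0+0+0+0+0+0+0+0 mod 2 = 0
  c[23] = d·G[:,23] = (01110111111111100001011000)·(00000000000000000010000000) mod 2 = 0+0+0+0+0+0+0+0+0+0+0+0+0+0+0+0+0+0+0+0+0+0+0+0+0+0 mod 2 = 0
  c[24] = d·G[:,24] = (01110111111111100001011000)·(00000000000000000001000000) mod 2 = 0+0+0+0+0+0+0+0+0+0+0+0+0+0+0+0+0+0+0+1+0+0+0+0+0+0 mod 2 = 1
  c[25] = d·G[:,25] = (01110111111111100001011000)·(00000000000000000000100000) mod 2 = 0+0+0+0+0+0+0+0+0+0+0+0+0+0+0+0+0+0+0+0+0+0+0+0+0+0 mod 2 = 0
  c[26] = d·G[:,26] = (01110111111111100001011000)·(00000000000000000000010000) mod 2 = 0+0+0+0+0+0+0+0+0+0+0+0+0+0+0+0+0+0+0+0+0+1+0+0+0+0 mod 2 = 1
  c[27] = d·G[:,27] = (01110111111111100001011000)·(00000000000000000000001000) mod 2 = 0+0+0+0+0+0+0+0+0+0+0+0+0+0+0+0+0+0+0+0+0+0+1+0+0+0 mod 2 = 1
  c[28] = d·G[:,28] = (01110111111111100001011000)·(00000000000000000000000100) mod 2 = 0+0+0+0+0+0+0+0+0+0+0+0+0+0+0+0+0+0+0+0+0+0+0+0+0+0 mod 2 = 0
  c[29] = d·G[:,29] = (01110111111111100001011000)·(00000000000000000000000010) mod 2 = 0+0+0+0+0+0+0+0+0+0+0+0+0+0+0+0+0+0+0+0+0+0+0+0+0+0 mod 2 = 0
  c[30] = d·G[:,30] = (01110111111111100001011000)·(00000000000000000000000001) mod 2 = 0+0+0+0+0+0+0+0+0+0+0+0+0+0+0+0+0+0+0+0+0+0+0+0+0+0 mod 2 = 0
Codeword = 1101111101111111111100001011000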